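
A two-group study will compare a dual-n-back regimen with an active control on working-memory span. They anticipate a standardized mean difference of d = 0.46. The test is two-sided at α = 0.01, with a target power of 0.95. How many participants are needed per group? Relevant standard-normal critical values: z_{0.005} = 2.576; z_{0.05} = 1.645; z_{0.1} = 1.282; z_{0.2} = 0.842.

For two independent groups with equal n: n = 2·((z_{α/2} + z_β) / d)².
z_{α/2} + z_β = 2.576 + 1.645 = 4.221.
n = 2 × (4.221 / 0.46)² = 2 × 9.176² = 2 × 84.20 = 168.4.
Round up to the next whole participant.

n = 169 per group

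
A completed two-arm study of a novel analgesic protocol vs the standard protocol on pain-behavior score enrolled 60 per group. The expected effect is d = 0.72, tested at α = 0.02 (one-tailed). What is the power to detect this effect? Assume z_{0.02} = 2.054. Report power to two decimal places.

power ≈ 0.97

For two equal groups, power = Φ(d·√(n/2) − z_{α}).
d·√(n/2) = 0.72 × √(60/2) = 0.72 × 5.477 = 3.944.
z_β = 3.944 − 2.054 = 1.890.
Power = Φ(1.890) = 0.971.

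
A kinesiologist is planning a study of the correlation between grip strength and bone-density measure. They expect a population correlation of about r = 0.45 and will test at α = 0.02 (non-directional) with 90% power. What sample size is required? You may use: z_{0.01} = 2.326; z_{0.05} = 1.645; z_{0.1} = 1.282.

Fisher's z: C = ½·ln((1+r)/(1−r)) = ½·ln(2.6364) = 0.4847.
n = ((z_{α/2} + z_β)/C)² + 3.
(2.326 + 1.282) / 0.4847 = 3.608 / 0.4847 = 7.444.
n = 7.444² + 3 = 55.41 + 3 = 58.4.
Round up.

n = 59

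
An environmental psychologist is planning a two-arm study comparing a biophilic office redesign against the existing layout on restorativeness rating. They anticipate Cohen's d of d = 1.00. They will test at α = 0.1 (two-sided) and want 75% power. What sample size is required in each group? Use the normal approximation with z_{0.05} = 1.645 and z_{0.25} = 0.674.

For two independent groups with equal n: n = 2·((z_{α/2} + z_β) / d)².
z_{α/2} + z_β = 1.645 + 0.674 = 2.319.
n = 2 × (2.319 / 1.00)² = 2 × 2.319² = 2 × 5.38 = 10.8.
Round up to the next whole participant.

n = 11 per group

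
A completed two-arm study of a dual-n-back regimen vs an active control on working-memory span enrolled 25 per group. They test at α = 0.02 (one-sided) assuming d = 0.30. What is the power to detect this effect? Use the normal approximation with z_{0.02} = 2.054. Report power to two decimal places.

power ≈ 0.16

For two equal groups, power = Φ(d·√(n/2) − z_{α}).
d·√(n/2) = 0.30 × √(25/2) = 0.30 × 3.536 = 1.061.
z_β = 1.061 − 2.054 = -0.993.
Power = Φ(-0.993) = 0.160.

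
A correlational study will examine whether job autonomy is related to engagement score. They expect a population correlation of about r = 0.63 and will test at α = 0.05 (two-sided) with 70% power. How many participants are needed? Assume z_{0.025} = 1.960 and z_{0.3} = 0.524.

n = 15

Fisher's z: C = ½·ln((1+r)/(1−r)) = ½·ln(4.4054) = 0.7414.
n = ((z_{α/2} + z_β)/C)² + 3.
(1.960 + 0.524) / 0.7414 = 2.484 / 0.7414 = 3.350.
n = 3.350² + 3 = 11.23 + 3 = 14.2.
Round up.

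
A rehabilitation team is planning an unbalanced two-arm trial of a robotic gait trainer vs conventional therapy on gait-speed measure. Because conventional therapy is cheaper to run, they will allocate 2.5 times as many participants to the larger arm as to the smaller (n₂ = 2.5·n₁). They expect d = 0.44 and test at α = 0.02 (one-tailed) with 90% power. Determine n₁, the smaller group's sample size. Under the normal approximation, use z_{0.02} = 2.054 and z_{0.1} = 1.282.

n₁ = 81

With allocation ratio k = n₂/n₁ = 2.5, Var(x̄₁−x̄₂) = σ²(1/n₁ + 1/(k·n₁)) = σ²·(k+1)/(k·n₁).
So n₁ = (1 + 1/k)·((z_{α} + z_β)/d)² = 1.400 × (3.336/0.44)².
n₁ = 1.400 × 57.48 = 80.5.
Round up: n₁ = 81, giving n₂ = ⌈2.5 × 81⌉ = ⌈202.5⌉ = 203.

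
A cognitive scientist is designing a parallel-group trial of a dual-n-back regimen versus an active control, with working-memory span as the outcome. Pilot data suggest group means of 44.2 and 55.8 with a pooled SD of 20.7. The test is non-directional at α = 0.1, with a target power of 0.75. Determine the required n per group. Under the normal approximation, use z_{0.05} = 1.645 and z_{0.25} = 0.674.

n = 35 per group

Cohen's d = |M₁ − M₂| / SD_pooled = |44.2 − 55.8| / 20.7 = 11.6 / 20.7 = 0.560.
For two independent groups with equal n: n = 2·((z_{α/2} + z_β) / d)².
z_{α/2} + z_β = 1.645 + 0.674 = 2.319.
n = 2 × (2.319 / 0.560)² = 2 × 4.141² = 2 × 17.15 = 34.3.
Round up to the next whole participant.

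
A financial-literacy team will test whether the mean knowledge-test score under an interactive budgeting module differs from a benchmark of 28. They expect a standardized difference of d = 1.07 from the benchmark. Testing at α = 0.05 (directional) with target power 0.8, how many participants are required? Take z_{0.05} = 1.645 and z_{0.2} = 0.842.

For a one-sample test: n = ((z_{α} + z_β) / d)².
z_{α} + z_β = 1.645 + 0.842 = 2.487.
n = (2.487 / 1.07)² = 2.324² = 5.40.
Round up.

n = 6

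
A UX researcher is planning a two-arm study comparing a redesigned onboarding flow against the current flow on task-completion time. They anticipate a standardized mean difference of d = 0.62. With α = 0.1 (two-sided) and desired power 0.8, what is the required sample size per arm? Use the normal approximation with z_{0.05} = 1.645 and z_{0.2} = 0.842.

n = 33 per group

For two independent groups with equal n: n = 2·((z_{α/2} + z_β) / d)².
z_{α/2} + z_β = 1.645 + 0.842 = 2.487.
n = 2 × (2.487 / 0.62)² = 2 × 4.011² = 2 × 16.09 = 32.2.
Round up to the next whole participant.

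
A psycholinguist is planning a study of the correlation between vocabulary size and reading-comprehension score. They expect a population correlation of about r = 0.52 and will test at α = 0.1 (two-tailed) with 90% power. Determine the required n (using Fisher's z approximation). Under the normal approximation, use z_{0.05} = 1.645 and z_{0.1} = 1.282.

Fisher's z: C = ½·ln((1+r)/(1−r)) = ½·ln(3.1667) = 0.5763.
n = ((z_{α/2} + z_β)/C)² + 3.
(1.645 + 1.282) / 0.5763 = 2.927 / 0.5763 = 5.079.
n = 5.079² + 3 = 25.80 + 3 = 28.8.
Round up.

n = 29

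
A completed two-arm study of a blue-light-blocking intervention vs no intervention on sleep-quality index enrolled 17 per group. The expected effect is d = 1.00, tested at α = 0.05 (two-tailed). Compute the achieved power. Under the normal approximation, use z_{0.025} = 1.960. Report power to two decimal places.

For two equal groups, power = Φ(d·√(n/2) − z_{α/2}).
d·√(n/2) = 1.00 × √(17/2) = 1.00 × 2.915 = 2.915.
z_β = 2.915 − 1.960 = 0.955.
Power = Φ(0.955) = 0.830.

power ≈ 0.83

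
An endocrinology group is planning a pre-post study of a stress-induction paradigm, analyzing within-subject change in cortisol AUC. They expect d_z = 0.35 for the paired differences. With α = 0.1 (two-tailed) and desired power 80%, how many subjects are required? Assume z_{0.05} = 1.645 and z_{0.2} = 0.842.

n = 51 pairs

For a paired (one-sample on differences) test: n = ((z_{α/2} + z_β) / d)².
z_{α/2} + z_β = 1.645 + 0.842 = 2.487.
n = (2.487 / 0.35)² = 7.106² = 50.49.
Round up.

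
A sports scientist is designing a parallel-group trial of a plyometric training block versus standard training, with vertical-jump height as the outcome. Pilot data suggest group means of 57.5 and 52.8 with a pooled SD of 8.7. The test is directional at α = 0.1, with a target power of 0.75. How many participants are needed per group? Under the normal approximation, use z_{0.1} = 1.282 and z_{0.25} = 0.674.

Cohen's d = |M₁ − M₂| / SD_pooled = |57.5 − 52.8| / 8.7 = 4.7 / 8.7 = 0.540.
For two independent groups with equal n: n = 2·((z_{α} + z_β) / d)².
z_{α} + z_β = 1.282 + 0.674 = 1.956.
n = 2 × (1.956 / 0.540)² = 2 × 3.622² = 2 × 13.12 = 26.2.
Round up to the next whole participant.

n = 27 per group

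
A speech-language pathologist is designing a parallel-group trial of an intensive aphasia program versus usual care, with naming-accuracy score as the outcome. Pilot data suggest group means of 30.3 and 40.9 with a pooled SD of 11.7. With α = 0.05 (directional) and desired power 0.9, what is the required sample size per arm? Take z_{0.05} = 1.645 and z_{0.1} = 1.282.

n = 21 per group

Cohen's d = |M₁ − M₂| / SD_pooled = |30.3 − 40.9| / 11.7 = 10.6 / 11.7 = 0.906.
For two independent groups with equal n: n = 2·((z_{α} + z_β) / d)².
z_{α} + z_β = 1.645 + 1.282 = 2.927.
n = 2 × (2.927 / 0.906)² = 2 × 3.231² = 2 × 10.44 = 20.9.
Round up to the next whole participant.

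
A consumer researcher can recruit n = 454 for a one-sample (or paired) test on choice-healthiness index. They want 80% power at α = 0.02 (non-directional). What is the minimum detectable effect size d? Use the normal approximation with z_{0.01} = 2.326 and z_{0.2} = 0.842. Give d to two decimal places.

For a single sample (or paired design) of n = 454: d_min = (z_{α/2} + z_β)/√n.
z-sum = 2.326 + 0.842 = 3.168.
d_min = 3.168 / √454 = 3.168 / 21.307 = 0.149.

d_min ≈ 0.15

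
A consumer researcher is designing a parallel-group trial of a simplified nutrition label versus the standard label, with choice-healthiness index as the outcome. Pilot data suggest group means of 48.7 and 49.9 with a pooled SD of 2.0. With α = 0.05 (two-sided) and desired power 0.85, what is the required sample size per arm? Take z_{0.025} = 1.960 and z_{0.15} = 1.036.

n = 50 per group

Cohen's d = |M₁ − M₂| / SD_pooled = |48.7 − 49.9| / 2.0 = 1.2 / 2.0 = 0.600.
For two independent groups with equal n: n = 2·((z_{α/2} + z_β) / d)².
z_{α/2} + z_β = 1.960 + 1.036 = 2.996.
n = 2 × (2.996 / 0.600)² = 2 × 4.993² = 2 × 24.93 = 49.9.
Round up to the next whole participant.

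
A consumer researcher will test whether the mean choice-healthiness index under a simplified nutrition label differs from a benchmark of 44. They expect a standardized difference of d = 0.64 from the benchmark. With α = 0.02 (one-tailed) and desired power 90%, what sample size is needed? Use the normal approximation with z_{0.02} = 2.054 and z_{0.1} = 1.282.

For a one-sample test: n = ((z_{α} + z_β) / d)².
z_{α} + z_β = 2.054 + 1.282 = 3.336.
n = (3.336 / 0.64)² = 5.212² = 27.17.
Round up.

n = 28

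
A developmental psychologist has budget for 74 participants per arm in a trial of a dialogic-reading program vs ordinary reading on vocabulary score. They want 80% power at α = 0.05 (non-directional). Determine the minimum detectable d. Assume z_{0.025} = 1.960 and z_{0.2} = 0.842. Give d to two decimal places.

d_min ≈ 0.46

For two independent groups of n = 74 each: d_min = (z_{α/2} + z_β)·√(2/n).
z-sum = 1.960 + 0.842 = 2.802.
d_min = 2.802 × √(2/74) = 2.802 × 0.1644 = 0.461.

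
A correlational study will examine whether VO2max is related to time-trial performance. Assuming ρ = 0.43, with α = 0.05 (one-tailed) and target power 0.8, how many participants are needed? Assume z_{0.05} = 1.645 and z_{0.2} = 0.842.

Fisher's z: C = ½·ln((1+r)/(1−r)) = ½·ln(2.5088) = 0.4599.
n = ((z_{α} + z_β)/C)² + 3.
(1.645 + 0.842) / 0.4599 = 2.487 / 0.4599 = 5.408.
n = 5.408² + 3 = 29.24 + 3 = 32.2.
Round up.

n = 33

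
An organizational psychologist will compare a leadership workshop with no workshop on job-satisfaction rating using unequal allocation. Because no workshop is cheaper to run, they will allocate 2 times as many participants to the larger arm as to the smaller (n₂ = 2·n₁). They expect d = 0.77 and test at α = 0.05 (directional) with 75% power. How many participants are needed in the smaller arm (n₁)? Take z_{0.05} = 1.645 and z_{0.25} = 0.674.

With allocation ratio k = n₂/n₁ = 2, Var(x̄₁−x̄₂) = σ²(1/n₁ + 1/(k·n₁)) = σ²·(k+1)/(k·n₁).
So n₁ = (1 + 1/k)·((z_{α} + z_β)/d)² = 1.500 × (2.319/0.77)².
n₁ = 1.500 × 9.07 = 13.6.
Round up: n₁ = 14, giving n₂ = 2 × 14 = 28.

n₁ = 14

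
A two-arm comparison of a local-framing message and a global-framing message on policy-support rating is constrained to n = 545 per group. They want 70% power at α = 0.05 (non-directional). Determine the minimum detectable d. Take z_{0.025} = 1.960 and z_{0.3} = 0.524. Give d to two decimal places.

d_min ≈ 0.15

For two independent groups of n = 545 each: d_min = (z_{α/2} + z_β)·√(2/n).
z-sum = 1.960 + 0.524 = 2.484.
d_min = 2.484 × √(2/545) = 2.484 × 0.0606 = 0.150.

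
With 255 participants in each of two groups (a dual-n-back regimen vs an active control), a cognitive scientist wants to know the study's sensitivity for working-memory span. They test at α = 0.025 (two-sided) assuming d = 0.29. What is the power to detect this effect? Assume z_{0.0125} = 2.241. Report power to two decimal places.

For two equal groups, power = Φ(d·√(n/2) − z_{α/2}).
d·√(n/2) = 0.29 × √(255/2) = 0.29 × 11.292 = 3.275.
z_β = 3.275 − 2.241 = 1.034.
Power = Φ(1.034) = 0.849.

power ≈ 0.85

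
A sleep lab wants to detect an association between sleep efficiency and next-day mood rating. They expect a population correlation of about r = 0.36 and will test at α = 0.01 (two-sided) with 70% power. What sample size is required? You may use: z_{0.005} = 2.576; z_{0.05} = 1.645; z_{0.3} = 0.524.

Fisher's z: C = ½·ln((1+r)/(1−r)) = ½·ln(2.1250) = 0.3769.
n = ((z_{α/2} + z_β)/C)² + 3.
(2.576 + 0.524) / 0.3769 = 3.100 / 0.3769 = 8.225.
n = 8.225² + 3 = 67.65 + 3 = 70.7.
Round up.

n = 71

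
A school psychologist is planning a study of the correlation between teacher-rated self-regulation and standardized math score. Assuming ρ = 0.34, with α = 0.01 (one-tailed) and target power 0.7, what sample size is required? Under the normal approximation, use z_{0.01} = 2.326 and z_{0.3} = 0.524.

Fisher's z: C = ½·ln((1+r)/(1−r)) = ½·ln(2.0303) = 0.3541.
n = ((z_{α} + z_β)/C)² + 3.
(2.326 + 0.524) / 0.3541 = 2.850 / 0.3541 = 8.049.
n = 8.049² + 3 = 64.78 + 3 = 67.8.
Round up.

n = 68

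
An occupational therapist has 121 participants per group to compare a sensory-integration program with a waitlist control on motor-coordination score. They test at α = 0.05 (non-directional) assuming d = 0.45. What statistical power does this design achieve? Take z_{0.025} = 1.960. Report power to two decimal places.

For two equal groups, power = Φ(d·√(n/2) − z_{α/2}).
d·√(n/2) = 0.45 × √(121/2) = 0.45 × 7.778 = 3.500.
z_β = 3.500 − 1.960 = 1.540.
Power = Φ(1.540) = 0.938.

power ≈ 0.94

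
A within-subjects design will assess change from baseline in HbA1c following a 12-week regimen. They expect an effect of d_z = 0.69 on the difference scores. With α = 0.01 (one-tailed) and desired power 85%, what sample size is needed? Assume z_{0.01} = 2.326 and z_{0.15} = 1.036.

n = 24 pairs

For a paired (one-sample on differences) test: n = ((z_{α} + z_β) / d)².
z_{α} + z_β = 2.326 + 1.036 = 3.362.
n = (3.362 / 0.69)² = 4.872² = 23.74.
Round up.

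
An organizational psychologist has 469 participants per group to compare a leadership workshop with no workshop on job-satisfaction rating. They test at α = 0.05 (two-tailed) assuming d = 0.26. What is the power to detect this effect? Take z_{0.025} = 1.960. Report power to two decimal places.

power ≈ 0.98

For two equal groups, power = Φ(d·√(n/2) − z_{α/2}).
d·√(n/2) = 0.26 × √(469/2) = 0.26 × 15.313 = 3.981.
z_β = 3.981 − 1.960 = 2.021.
Power = Φ(2.021) = 0.978.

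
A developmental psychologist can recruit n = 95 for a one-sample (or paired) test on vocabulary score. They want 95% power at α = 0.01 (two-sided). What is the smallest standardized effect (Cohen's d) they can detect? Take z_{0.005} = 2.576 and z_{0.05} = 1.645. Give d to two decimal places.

d_min ≈ 0.43

For a single sample (or paired design) of n = 95: d_min = (z_{α/2} + z_β)/√n.
z-sum = 2.576 + 1.645 = 4.221.
d_min = 4.221 / √95 = 4.221 / 9.747 = 0.433.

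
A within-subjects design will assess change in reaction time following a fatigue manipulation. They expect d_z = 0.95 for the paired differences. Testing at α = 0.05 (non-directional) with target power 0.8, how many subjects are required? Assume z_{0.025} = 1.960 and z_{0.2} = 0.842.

n = 9 pairs

For a paired (one-sample on differences) test: n = ((z_{α/2} + z_β) / d)².
z_{α/2} + z_β = 1.960 + 0.842 = 2.802.
n = (2.802 / 0.95)² = 2.949² = 8.70.
Round up.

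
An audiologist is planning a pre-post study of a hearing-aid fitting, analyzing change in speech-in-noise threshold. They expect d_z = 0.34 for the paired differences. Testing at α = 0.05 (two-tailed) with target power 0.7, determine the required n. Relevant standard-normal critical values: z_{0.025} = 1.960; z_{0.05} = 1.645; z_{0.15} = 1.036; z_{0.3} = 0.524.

n = 54 pairs

For a paired (one-sample on differences) test: n = ((z_{α/2} + z_β) / d)².
z_{α/2} + z_β = 1.960 + 0.524 = 2.484.
n = (2.484 / 0.34)² = 7.306² = 53.38.
Round up.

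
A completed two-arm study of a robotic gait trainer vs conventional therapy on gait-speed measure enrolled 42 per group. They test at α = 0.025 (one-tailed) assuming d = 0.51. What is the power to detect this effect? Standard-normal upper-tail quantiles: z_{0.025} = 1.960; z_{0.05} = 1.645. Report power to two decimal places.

power ≈ 0.65

For two equal groups, power = Φ(d·√(n/2) − z_{α}).
d·√(n/2) = 0.51 × √(42/2) = 0.51 × 4.583 = 2.337.
z_β = 2.337 − 1.960 = 0.377.
Power = Φ(0.377) = 0.647.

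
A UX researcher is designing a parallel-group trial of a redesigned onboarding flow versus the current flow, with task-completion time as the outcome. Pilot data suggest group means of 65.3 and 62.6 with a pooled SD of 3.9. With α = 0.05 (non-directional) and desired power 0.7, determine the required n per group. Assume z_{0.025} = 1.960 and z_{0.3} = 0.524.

n = 26 per group

Cohen's d = |M₁ − M₂| / SD_pooled = |65.3 − 62.6| / 3.9 = 2.7 / 3.9 = 0.692.
For two independent groups with equal n: n = 2·((z_{α/2} + z_β) / d)².
z_{α/2} + z_β = 1.960 + 0.524 = 2.484.
n = 2 × (2.484 / 0.692)² = 2 × 3.590² = 2 × 12.89 = 25.8.
Round up to the next whole participant.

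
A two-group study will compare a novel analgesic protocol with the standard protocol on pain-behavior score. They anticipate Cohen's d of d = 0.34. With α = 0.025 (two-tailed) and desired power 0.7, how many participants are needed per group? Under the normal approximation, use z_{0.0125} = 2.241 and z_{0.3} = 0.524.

For two independent groups with equal n: n = 2·((z_{α/2} + z_β) / d)².
z_{α/2} + z_β = 2.241 + 0.524 = 2.765.
n = 2 × (2.765 / 0.34)² = 2 × 8.132² = 2 × 66.14 = 132.3.
Round up to the next whole participant.

n = 133 per group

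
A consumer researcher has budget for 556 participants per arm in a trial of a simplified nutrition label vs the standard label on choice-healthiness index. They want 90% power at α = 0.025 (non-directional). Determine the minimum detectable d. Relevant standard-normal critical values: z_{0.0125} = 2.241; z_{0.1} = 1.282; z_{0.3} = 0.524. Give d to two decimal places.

For two independent groups of n = 556 each: d_min = (z_{α/2} + z_β)·√(2/n).
z-sum = 2.241 + 1.282 = 3.523.
d_min = 3.523 × √(2/556) = 3.523 × 0.0600 = 0.211.

d_min ≈ 0.21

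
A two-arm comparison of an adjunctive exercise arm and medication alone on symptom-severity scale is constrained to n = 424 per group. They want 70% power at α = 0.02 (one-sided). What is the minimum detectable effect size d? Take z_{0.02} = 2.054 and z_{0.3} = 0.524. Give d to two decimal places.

For two independent groups of n = 424 each: d_min = (z_{α} + z_β)·√(2/n).
z-sum = 2.054 + 0.524 = 2.578.
d_min = 2.578 × √(2/424) = 2.578 × 0.0687 = 0.177.

d_min ≈ 0.18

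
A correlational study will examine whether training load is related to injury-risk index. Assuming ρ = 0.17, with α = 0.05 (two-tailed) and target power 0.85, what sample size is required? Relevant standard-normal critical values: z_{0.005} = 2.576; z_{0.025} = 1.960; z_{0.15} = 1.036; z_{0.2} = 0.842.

n = 308

Fisher's z: C = ½·ln((1+r)/(1−r)) = ½·ln(1.4096) = 0.1717.
n = ((z_{α/2} + z_β)/C)² + 3.
(1.960 + 1.036) / 0.1717 = 2.996 / 0.1717 = 17.449.
n = 17.449² + 3 = 304.47 + 3 = 307.5.
Round up.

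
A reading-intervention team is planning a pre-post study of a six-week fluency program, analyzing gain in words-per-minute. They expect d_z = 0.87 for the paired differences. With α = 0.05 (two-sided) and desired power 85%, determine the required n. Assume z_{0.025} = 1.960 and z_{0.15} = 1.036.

For a paired (one-sample on differences) test: n = ((z_{α/2} + z_β) / d)².
z_{α/2} + z_β = 1.960 + 1.036 = 2.996.
n = (2.996 / 0.87)² = 3.444² = 11.86.
Round up.

n = 12 pairs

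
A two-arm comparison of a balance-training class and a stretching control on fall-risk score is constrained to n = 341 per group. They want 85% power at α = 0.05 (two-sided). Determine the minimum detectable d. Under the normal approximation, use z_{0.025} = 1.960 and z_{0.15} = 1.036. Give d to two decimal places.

d_min ≈ 0.23

For two independent groups of n = 341 each: d_min = (z_{α/2} + z_β)·√(2/n).
z-sum = 1.960 + 1.036 = 2.996.
d_min = 2.996 × √(2/341) = 2.996 × 0.0766 = 0.229.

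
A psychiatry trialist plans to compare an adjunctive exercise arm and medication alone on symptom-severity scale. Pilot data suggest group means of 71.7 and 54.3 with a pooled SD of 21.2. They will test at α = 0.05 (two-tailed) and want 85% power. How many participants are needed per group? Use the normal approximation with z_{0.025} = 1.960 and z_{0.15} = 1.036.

n = 27 per group

Cohen's d = |M₁ − M₂| / SD_pooled = |71.7 − 54.3| / 21.2 = 17.4 / 21.2 = 0.821.
For two independent groups with equal n: n = 2·((z_{α/2} + z_β) / d)².
z_{α/2} + z_β = 1.960 + 1.036 = 2.996.
n = 2 × (2.996 / 0.821)² = 2 × 3.649² = 2 × 13.32 = 26.6.
Round up to the next whole participant.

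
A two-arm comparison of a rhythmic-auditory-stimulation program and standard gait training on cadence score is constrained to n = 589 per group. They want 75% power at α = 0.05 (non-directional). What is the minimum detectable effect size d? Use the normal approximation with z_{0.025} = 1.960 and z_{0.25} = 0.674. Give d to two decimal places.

For two independent groups of n = 589 each: d_min = (z_{α/2} + z_β)·√(2/n).
z-sum = 1.960 + 0.674 = 2.634.
d_min = 2.634 × √(2/589) = 2.634 × 0.0583 = 0.153.

d_min ≈ 0.15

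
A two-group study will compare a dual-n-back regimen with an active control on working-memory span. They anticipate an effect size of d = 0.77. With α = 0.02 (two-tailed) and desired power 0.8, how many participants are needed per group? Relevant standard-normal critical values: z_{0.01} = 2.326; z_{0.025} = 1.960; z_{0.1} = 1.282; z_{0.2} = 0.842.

n = 34 per group

For two independent groups with equal n: n = 2·((z_{α/2} + z_β) / d)².
z_{α/2} + z_β = 2.326 + 0.842 = 3.168.
n = 2 × (3.168 / 0.77)² = 2 × 4.114² = 2 × 16.93 = 33.9.
Round up to the next whole participant.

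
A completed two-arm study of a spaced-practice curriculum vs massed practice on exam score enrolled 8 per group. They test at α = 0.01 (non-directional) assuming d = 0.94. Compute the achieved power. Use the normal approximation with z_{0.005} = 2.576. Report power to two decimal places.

power ≈ 0.24

For two equal groups, power = Φ(d·√(n/2) − z_{α/2}).
d·√(n/2) = 0.94 × √(8/2) = 0.94 × 2.000 = 1.880.
z_β = 1.880 − 2.576 = -0.696.
Power = Φ(-0.696) = 0.243.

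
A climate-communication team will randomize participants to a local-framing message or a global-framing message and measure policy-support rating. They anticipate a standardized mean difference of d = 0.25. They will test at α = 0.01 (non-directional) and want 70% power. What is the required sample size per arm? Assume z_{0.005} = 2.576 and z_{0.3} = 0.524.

For two independent groups with equal n: n = 2·((z_{α/2} + z_β) / d)².
z_{α/2} + z_β = 2.576 + 0.524 = 3.100.
n = 2 × (3.100 / 0.25)² = 2 × 12.400² = 2 × 153.76 = 307.5.
Round up to the next whole participant.

n = 308 per group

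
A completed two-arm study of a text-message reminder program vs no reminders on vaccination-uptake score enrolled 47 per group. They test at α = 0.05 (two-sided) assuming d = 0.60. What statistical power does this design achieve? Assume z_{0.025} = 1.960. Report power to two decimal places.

For two equal groups, power = Φ(d·√(n/2) − z_{α/2}).
d·√(n/2) = 0.60 × √(47/2) = 0.60 × 4.848 = 2.909.
z_β = 2.909 − 1.960 = 0.949.
Power = Φ(0.949) = 0.829.

power ≈ 0.83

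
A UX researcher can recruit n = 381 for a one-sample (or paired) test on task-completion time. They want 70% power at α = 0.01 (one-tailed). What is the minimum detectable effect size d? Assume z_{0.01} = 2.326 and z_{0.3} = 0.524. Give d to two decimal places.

d_min ≈ 0.15

For a single sample (or paired design) of n = 381: d_min = (z_{α} + z_β)/√n.
z-sum = 2.326 + 0.524 = 2.850.
d_min = 2.850 / √381 = 2.850 / 19.519 = 0.146.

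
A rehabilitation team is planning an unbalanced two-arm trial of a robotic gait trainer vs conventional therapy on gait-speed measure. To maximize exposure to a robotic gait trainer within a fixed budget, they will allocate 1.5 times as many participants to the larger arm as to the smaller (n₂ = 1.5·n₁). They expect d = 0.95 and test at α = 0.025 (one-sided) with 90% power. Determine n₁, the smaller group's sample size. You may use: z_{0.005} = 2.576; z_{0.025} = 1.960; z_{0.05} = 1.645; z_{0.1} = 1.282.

n₁ = 20

With allocation ratio k = n₂/n₁ = 1.5, Var(x̄₁−x̄₂) = σ²(1/n₁ + 1/(k·n₁)) = σ²·(k+1)/(k·n₁).
So n₁ = (1 + 1/k)·((z_{α} + z_β)/d)² = 1.667 × (3.242/0.95)².
n₁ = 1.667 × 11.65 = 19.4.
Round up: n₁ = 20, giving n₂ = 1.5 × 20 = 30.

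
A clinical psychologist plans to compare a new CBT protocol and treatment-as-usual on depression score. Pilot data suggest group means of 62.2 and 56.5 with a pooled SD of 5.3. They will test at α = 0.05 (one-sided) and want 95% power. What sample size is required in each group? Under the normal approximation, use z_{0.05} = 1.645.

Cohen's d = |M₁ − M₂| / SD_pooled = |62.2 − 56.5| / 5.3 = 5.7 / 5.3 = 1.075.
For two independent groups with equal n: n = 2·((z_{α} + z_β) / d)².
z_{α} + z_β = 1.645 + 1.645 = 3.290.
n = 2 × (3.290 / 1.075)² = 2 × 3.060² = 2 × 9.37 = 18.7.
Round up to the next whole participant.

n = 19 per group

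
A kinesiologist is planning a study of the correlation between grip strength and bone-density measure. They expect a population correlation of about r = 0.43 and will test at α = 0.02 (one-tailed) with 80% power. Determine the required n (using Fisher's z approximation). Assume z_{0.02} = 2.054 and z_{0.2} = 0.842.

n = 43

Fisher's z: C = ½·ln((1+r)/(1−r)) = ½·ln(2.5088) = 0.4599.
n = ((z_{α} + z_β)/C)² + 3.
(2.054 + 0.842) / 0.4599 = 2.896 / 0.4599 = 6.297.
n = 6.297² + 3 = 39.65 + 3 = 42.7.
Round up.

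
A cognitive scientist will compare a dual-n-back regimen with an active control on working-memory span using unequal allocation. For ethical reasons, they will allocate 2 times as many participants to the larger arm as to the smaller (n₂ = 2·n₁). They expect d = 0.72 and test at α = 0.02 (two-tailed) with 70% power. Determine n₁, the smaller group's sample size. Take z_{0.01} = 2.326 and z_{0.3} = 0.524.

n₁ = 24

With allocation ratio k = n₂/n₁ = 2, Var(x̄₁−x̄₂) = σ²(1/n₁ + 1/(k·n₁)) = σ²·(k+1)/(k·n₁).
So n₁ = (1 + 1/k)·((z_{α/2} + z_β)/d)² = 1.500 × (2.850/0.72)².
n₁ = 1.500 × 15.67 = 23.5.
Round up: n₁ = 24, giving n₂ = 2 × 24 = 48.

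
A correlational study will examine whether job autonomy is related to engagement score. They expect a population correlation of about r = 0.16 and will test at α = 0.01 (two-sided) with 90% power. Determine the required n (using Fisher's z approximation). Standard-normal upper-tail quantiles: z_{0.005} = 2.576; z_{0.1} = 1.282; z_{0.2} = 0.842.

n = 575

Fisher's z: C = ½·ln((1+r)/(1−r)) = ½·ln(1.3810) = 0.1614.
n = ((z_{α/2} + z_β)/C)² + 3.
(2.576 + 1.282) / 0.1614 = 3.858 / 0.1614 = 23.903.
n = 23.903² + 3 = 571.37 + 3 = 574.4.
Round up.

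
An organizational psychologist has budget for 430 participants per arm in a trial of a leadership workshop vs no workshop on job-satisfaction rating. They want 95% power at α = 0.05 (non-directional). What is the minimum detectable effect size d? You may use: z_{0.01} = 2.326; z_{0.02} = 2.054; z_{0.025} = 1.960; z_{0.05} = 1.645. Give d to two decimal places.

d_min ≈ 0.25

For two independent groups of n = 430 each: d_min = (z_{α/2} + z_β)·√(2/n).
z-sum = 1.960 + 1.645 = 3.605.
d_min = 3.605 × √(2/430) = 3.605 × 0.0682 = 0.246.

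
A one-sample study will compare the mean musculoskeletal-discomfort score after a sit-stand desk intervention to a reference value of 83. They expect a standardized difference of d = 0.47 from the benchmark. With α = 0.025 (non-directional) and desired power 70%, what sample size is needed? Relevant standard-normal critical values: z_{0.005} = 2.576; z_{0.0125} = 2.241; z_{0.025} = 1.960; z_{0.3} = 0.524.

n = 35

For a one-sample test: n = ((z_{α/2} + z_β) / d)².
z_{α/2} + z_β = 2.241 + 0.524 = 2.765.
n = (2.765 / 0.47)² = 5.883² = 34.61.
Round up.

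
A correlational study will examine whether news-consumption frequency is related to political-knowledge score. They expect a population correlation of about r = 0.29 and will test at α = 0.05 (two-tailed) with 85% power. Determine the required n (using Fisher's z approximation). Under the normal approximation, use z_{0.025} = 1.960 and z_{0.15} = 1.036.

Fisher's z: C = ½·ln((1+r)/(1−r)) = ½·ln(1.8169) = 0.2986.
n = ((z_{α/2} + z_β)/C)² + 3.
(1.960 + 1.036) / 0.2986 = 2.996 / 0.2986 = 10.033.
n = 10.033² + 3 = 100.67 + 3 = 103.7.
Round up.

n = 104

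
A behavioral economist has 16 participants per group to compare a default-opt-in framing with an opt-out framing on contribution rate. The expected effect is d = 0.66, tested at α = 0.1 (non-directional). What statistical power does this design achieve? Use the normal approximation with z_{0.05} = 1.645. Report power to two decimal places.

For two equal groups, power = Φ(d·√(n/2) − z_{α/2}).
d·√(n/2) = 0.66 × √(16/2) = 0.66 × 2.828 = 1.867.
z_β = 1.867 − 1.645 = 0.222.
Power = Φ(0.222) = 0.588.

power ≈ 0.59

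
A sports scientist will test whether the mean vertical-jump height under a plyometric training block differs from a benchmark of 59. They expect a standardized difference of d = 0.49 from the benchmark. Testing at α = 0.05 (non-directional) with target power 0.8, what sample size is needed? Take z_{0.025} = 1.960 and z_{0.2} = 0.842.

For a one-sample test: n = ((z_{α/2} + z_β) / d)².
z_{α/2} + z_β = 1.960 + 0.842 = 2.802.
n = (2.802 / 0.49)² = 5.718² = 32.70.
Round up.

n = 33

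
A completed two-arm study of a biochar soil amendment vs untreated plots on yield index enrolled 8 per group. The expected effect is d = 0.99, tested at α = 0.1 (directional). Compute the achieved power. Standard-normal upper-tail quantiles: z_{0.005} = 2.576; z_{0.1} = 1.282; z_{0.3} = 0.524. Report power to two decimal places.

For two equal groups, power = Φ(d·√(n/2) − z_{α}).
d·√(n/2) = 0.99 × √(8/2) = 0.99 × 2.000 = 1.980.
z_β = 1.980 − 1.282 = 0.698.
Power = Φ(0.698) = 0.757.

power ≈ 0.76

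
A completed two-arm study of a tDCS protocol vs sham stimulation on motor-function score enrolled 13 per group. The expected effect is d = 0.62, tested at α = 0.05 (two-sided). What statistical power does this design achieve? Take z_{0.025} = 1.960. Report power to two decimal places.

power ≈ 0.35

For two equal groups, power = Φ(d·√(n/2) − z_{α/2}).
d·√(n/2) = 0.62 × √(13/2) = 0.62 × 2.550 = 1.581.
z_β = 1.581 − 1.960 = -0.379.
Power = Φ(-0.379) = 0.352.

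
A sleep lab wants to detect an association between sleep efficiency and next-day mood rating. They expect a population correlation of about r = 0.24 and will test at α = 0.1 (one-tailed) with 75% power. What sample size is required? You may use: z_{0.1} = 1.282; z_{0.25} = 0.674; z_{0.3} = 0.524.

Fisher's z: C = ½·ln((1+r)/(1−r)) = ½·ln(1.6316) = 0.2448.
n = ((z_{α} + z_β)/C)² + 3.
(1.282 + 0.674) / 0.2448 = 1.956 / 0.2448 = 7.990.
n = 7.990² + 3 = 63.84 + 3 = 66.8.
Round up.

n = 67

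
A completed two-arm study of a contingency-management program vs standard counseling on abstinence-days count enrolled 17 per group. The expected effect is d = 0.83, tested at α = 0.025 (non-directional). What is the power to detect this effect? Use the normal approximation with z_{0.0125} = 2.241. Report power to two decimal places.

power ≈ 0.57

For two equal groups, power = Φ(d·√(n/2) − z_{α/2}).
d·√(n/2) = 0.83 × √(17/2) = 0.83 × 2.915 = 2.420.
z_β = 2.420 − 2.241 = 0.179.
Power = Φ(0.179) = 0.571.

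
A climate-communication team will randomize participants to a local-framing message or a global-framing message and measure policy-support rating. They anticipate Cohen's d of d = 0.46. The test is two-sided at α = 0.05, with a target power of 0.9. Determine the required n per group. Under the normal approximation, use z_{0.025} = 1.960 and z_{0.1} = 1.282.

n = 100 per group

For two independent groups with equal n: n = 2·((z_{α/2} + z_β) / d)².
z_{α/2} + z_β = 1.960 + 1.282 = 3.242.
n = 2 × (3.242 / 0.46)² = 2 × 7.048² = 2 × 49.67 = 99.3.
Round up to the next whole participant.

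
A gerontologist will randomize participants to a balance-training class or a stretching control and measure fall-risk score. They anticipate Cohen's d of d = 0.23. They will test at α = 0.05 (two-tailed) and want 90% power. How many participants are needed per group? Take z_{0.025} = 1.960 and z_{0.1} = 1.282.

For two independent groups with equal n: n = 2·((z_{α/2} + z_β) / d)².
z_{α/2} + z_β = 1.960 + 1.282 = 3.242.
n = 2 × (3.242 / 0.23)² = 2 × 14.096² = 2 × 198.69 = 397.4.
Round up to the next whole participant.

n = 398 per group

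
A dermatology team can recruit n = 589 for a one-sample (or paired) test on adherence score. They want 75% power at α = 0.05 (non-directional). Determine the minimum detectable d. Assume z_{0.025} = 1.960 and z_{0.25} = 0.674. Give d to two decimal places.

For a single sample (or paired design) of n = 589: d_min = (z_{α/2} + z_β)/√n.
z-sum = 1.960 + 0.674 = 2.634.
d_min = 2.634 / √589 = 2.634 / 24.269 = 0.109.

d_min ≈ 0.11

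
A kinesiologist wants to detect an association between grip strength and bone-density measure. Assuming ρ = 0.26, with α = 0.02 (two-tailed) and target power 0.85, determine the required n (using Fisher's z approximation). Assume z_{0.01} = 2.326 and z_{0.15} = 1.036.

n = 163

Fisher's z: C = ½·ln((1+r)/(1−r)) = ½·ln(1.7027) = 0.2661.
n = ((z_{α/2} + z_β)/C)² + 3.
(2.326 + 1.036) / 0.2661 = 3.362 / 0.2661 = 12.634.
n = 12.634² + 3 = 159.63 + 3 = 162.6.
Round up.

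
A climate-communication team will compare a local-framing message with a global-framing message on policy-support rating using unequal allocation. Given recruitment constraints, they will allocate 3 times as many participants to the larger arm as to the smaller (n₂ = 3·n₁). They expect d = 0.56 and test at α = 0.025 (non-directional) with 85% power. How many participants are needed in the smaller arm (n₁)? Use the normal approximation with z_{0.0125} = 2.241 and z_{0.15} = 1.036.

n₁ = 46

With allocation ratio k = n₂/n₁ = 3, Var(x̄₁−x̄₂) = σ²(1/n₁ + 1/(k·n₁)) = σ²·(k+1)/(k·n₁).
So n₁ = (1 + 1/k)·((z_{α/2} + z_β)/d)² = 1.333 × (3.277/0.56)².
n₁ = 1.333 × 34.24 = 45.7.
Round up: n₁ = 46, giving n₂ = 3 × 46 = 138.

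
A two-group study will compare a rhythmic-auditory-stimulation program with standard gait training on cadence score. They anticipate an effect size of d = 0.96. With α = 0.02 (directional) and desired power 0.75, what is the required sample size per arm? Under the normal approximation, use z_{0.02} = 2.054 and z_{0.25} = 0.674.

For two independent groups with equal n: n = 2·((z_{α} + z_β) / d)².
z_{α} + z_β = 2.054 + 0.674 = 2.728.
n = 2 × (2.728 / 0.96)² = 2 × 2.842² = 2 × 8.08 = 16.2.
Round up to the next whole participant.

n = 17 per group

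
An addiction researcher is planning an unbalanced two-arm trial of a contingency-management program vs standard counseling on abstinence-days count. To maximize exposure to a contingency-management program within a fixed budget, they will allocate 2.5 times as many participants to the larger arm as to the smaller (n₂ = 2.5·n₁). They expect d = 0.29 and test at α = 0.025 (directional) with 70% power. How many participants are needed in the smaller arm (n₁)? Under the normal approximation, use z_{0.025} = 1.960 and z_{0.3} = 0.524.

With allocation ratio k = n₂/n₁ = 2.5, Var(x̄₁−x̄₂) = σ²(1/n₁ + 1/(k·n₁)) = σ²·(k+1)/(k·n₁).
So n₁ = (1 + 1/k)·((z_{α} + z_β)/d)² = 1.400 × (2.484/0.29)².
n₁ = 1.400 × 73.37 = 102.7.
Round up: n₁ = 103, giving n₂ = ⌈2.5 × 103⌉ = ⌈257.5⌉ = 258.

n₁ = 103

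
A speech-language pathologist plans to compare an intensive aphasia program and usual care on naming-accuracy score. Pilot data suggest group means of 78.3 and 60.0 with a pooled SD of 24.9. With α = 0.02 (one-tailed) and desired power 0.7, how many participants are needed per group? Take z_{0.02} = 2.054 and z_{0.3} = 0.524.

n = 25 per group

Cohen's d = |M₁ − M₂| / SD_pooled = |78.3 − 60.0| / 24.9 = 18.3 / 24.9 = 0.735.
For two independent groups with equal n: n = 2·((z_{α} + z_β) / d)².
z_{α} + z_β = 2.054 + 0.524 = 2.578.
n = 2 × (2.578 / 0.735)² = 2 × 3.507² = 2 × 12.30 = 24.6.
Round up to the next whole participant.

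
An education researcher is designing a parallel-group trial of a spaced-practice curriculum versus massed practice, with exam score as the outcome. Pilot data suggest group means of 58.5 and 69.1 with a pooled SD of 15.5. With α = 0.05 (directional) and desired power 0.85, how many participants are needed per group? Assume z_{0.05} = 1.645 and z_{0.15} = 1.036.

Cohen's d = |M₁ − M₂| / SD_pooled = |58.5 − 69.1| / 15.5 = 10.6 / 15.5 = 0.684.
For two independent groups with equal n: n = 2·((z_{α} + z_β) / d)².
z_{α} + z_β = 1.645 + 1.036 = 2.681.
n = 2 × (2.681 / 0.684)² = 2 × 3.920² = 2 × 15.36 = 30.7.
Round up to the next whole participant.

n = 31 per group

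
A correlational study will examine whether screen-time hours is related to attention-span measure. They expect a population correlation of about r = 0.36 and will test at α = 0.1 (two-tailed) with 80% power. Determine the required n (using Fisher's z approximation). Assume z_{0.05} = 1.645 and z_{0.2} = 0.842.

n = 47

Fisher's z: C = ½·ln((1+r)/(1−r)) = ½·ln(2.1250) = 0.3769.
n = ((z_{α/2} + z_β)/C)² + 3.
(1.645 + 0.842) / 0.3769 = 2.487 / 0.3769 = 6.599.
n = 6.599² + 3 = 43.54 + 3 = 46.5.
Round up.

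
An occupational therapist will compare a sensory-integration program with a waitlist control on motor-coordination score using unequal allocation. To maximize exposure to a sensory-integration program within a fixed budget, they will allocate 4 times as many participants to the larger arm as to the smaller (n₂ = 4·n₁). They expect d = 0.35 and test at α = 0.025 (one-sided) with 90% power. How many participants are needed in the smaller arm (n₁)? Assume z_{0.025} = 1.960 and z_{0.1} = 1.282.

n₁ = 108

With allocation ratio k = n₂/n₁ = 4, Var(x̄₁−x̄₂) = σ²(1/n₁ + 1/(k·n₁)) = σ²·(k+1)/(k·n₁).
So n₁ = (1 + 1/k)·((z_{α} + z_β)/d)² = 1.250 × (3.242/0.35)².
n₁ = 1.250 × 85.80 = 107.3.
Round up: n₁ = 108, giving n₂ = 4 × 108 = 432.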